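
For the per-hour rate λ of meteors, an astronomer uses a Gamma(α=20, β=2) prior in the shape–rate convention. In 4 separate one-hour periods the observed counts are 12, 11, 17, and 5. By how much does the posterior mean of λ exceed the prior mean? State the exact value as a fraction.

5/6

Total count: 12 + 11 + 17 + 5 = 45.
Total exposure: 4 hours.
Conjugate update: add total count to the shape and total exposure to the rate, giving Gamma(65, 6).
Posterior mean = 65/6 = 65/6; prior mean = 20/2 = 10. Difference = 65/6 − 10 = 5/6.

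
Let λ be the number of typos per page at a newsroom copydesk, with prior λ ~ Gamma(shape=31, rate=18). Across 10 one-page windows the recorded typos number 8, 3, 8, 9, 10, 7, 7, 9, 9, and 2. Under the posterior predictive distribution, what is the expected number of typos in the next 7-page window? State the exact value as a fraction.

103/4

Total count: 8 + 3 + 8 + 9 + 10 + 7 + 7 + 9 + 9 + 2 = 72.
Total exposure: 10 pages.
The Gamma prior is conjugate for the Poisson rate, so λ | data ~ Gamma(31+72, 18+10) = Gamma(103, 28).
Predictive mean over a 7-page window = T·E[λ|data] = 7·103/28 = 103/4.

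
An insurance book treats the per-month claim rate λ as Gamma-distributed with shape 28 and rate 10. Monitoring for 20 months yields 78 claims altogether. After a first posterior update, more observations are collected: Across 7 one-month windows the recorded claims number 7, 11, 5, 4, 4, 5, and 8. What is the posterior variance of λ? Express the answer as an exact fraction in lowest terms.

150/1369

Total count 78 over total exposure 20 months.
After the first batch: Gamma(28 + 78, 10 + 20) = Gamma(106, 30).
Total count: 7 + 11 + 5 + 4 + 4 + 5 + 8 = 44.
Total exposure: 7 months.
After the second batch: Gamma(106 + 44, 30 + 7) = Gamma(150, 37).
Posterior variance = α'/β'² = 150/1369.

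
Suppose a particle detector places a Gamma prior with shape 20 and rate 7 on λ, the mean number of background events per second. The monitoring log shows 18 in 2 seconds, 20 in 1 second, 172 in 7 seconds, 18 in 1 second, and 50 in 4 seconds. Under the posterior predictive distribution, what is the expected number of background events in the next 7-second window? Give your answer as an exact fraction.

1043/11

Total count: 18 + 20 + 172 + 18 + 50 = 278.
Total exposure: 2 + 1 + 7 + 1 + 4 = 15 seconds.
The Gamma prior is conjugate for the Poisson rate, so λ | data ~ Gamma(20+278, 7+15) = Gamma(298, 22).
Predictive mean over a 7-second window = T·E[λ|data] = 7·298/22 = 1043/11.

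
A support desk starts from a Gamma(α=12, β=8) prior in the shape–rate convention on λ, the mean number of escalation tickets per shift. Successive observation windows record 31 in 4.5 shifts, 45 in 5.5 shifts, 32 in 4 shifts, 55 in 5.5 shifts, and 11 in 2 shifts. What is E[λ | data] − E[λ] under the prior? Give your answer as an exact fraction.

567/118

Total count: 31 + 45 + 32 + 55 + 11 = 174.
Total exposure: 4.5 + 5.5 + 4 + 5.5 + 2 = 21.5 shifts.
Gamma(α, β) with Poisson data over total exposure Σt gives posterior Gamma(α+Σx, β+Σt) = Gamma(186, 59/2).
Posterior mean = 186/(59/2) = 372/59; prior mean = 12/8 = 3/2. Difference = 372/59 − 3/2 = 567/118.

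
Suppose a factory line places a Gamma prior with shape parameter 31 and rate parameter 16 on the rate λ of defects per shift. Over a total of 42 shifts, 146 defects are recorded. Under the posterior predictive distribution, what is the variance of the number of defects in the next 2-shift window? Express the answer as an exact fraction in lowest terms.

5310/841

Total count 146 over total exposure 42 shifts.
Posterior: α' = 31 + 146 = 177, β' = 16 + 42 = 58.
The posterior predictive for a window of length T is Negative Binomial with variance T·α'·(β'+T)/β'² = 2·177·60/3364 = 5310/841.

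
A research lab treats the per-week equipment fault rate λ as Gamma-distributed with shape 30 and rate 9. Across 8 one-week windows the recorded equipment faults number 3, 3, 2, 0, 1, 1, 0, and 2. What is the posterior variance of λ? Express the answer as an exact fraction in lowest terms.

42/289

Total count: 3 + 3 + 2 + 0 + 1 + 1 + 0 + 2 = 12.
Total exposure: 8 weeks.
By Gamma–Poisson conjugacy, the posterior is Gamma(α + Σx, β + Σt) = Gamma(30 + 12, 9 + 8) = Gamma(42, 17).
Posterior variance = α'/β'² = 42/289.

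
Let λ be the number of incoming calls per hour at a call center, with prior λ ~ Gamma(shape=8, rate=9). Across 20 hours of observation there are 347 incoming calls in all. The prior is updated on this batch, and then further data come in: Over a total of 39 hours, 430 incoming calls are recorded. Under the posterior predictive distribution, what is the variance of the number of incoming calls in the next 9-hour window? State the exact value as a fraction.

Total count 347 over total exposure 20 hours.
After the first batch: Gamma(8 + 347, 9 + 20) = Gamma(355, 29).
Total count 430 over total exposure 39 hours.
After the second batch: Gamma(355 + 430, 29 + 39) = Gamma(785, 68).
The posterior predictive for a window of length T is Negative Binomial with variance T·α'·(β'+T)/β'² = 9·785·77/4624 = 544005/4624.

544005/4624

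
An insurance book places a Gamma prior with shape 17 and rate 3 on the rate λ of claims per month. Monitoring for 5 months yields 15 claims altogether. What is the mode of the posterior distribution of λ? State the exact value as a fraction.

Total count 15 over total exposure 5 months.
Posterior: α' = 17 + 15 = 32, β' = 3 + 5 = 8.
Posterior mode = (α'−1)/β' = 31/8.

31/8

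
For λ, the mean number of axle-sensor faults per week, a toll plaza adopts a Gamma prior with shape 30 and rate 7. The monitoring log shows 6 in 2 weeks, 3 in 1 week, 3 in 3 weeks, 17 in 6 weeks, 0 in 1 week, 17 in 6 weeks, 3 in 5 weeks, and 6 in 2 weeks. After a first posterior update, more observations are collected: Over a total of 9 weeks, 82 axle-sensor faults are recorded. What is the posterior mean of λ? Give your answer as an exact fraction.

167/42

Total count: 6 + 3 + 3 + 17 + 0 + 17 + 3 + 6 = 55.
Total exposure: 2 + 1 + 3 + 6 + 1 + 6 + 5 + 2 = 26 weeks.
After the first batch: Gamma(30 + 55, 7 + 26) = Gamma(85, 33).
Total count 82 over total exposure 9 weeks.
After the second batch: Gamma(85 + 82, 33 + 9) = Gamma(167, 42).
Posterior mean = α'/β' = 167/42.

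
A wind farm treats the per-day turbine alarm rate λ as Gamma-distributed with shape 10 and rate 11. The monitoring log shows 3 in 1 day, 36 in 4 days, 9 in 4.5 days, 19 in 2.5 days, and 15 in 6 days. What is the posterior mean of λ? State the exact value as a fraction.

92/29

Total count: 3 + 36 + 9 + 19 + 15 = 82.
Total exposure: 1 + 4 + 4.5 + 2.5 + 6 = 18 days.
Posterior: α' = 10 + 82 = 92, β' = 11 + 18 = 29.
Posterior mean = α'/β' = 92/29.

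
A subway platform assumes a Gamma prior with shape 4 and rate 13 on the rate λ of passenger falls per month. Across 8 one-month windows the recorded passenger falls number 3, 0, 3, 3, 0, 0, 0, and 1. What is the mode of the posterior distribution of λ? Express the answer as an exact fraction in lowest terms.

13/21

Total count: 3 + 0 + 3 + 3 + 0 + 0 + 0 + 1 = 10.
Total exposure: 8 months.
The Gamma prior is conjugate for the Poisson rate, so λ | data ~ Gamma(4+10, 13+8) = Gamma(14, 21).
Posterior mode = (α'−1)/β' = 13/21.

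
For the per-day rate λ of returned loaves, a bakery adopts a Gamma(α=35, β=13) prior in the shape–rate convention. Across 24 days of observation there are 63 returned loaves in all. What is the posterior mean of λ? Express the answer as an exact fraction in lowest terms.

98/37

Total count 63 over total exposure 24 days.
By Gamma–Poisson conjugacy, the posterior is Gamma(α + Σx, β + Σt) = Gamma(35 + 63, 13 + 24) = Gamma(98, 37).
Posterior mean = α'/β' = 98/37.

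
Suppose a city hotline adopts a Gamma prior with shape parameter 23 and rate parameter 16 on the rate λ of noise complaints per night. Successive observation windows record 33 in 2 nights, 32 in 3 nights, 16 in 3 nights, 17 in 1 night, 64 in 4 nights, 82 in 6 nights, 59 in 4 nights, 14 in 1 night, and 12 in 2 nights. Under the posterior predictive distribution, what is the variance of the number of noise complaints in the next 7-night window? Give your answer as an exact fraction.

616/9

Total count: 33 + 32 + 16 + 17 + 64 + 82 + 59 + 14 + 12 = 329.
Total exposure: 2 + 3 + 3 + 1 + 4 + 6 + 4 + 1 + 2 = 26 nights.
By Gamma–Poisson conjugacy, the posterior is Gamma(α + Σx, β + Σt) = Gamma(23 + 329, 16 + 26) = Gamma(352, 42).
The posterior predictive for a window of length T is Negative Binomial with variance T·α'·(β'+T)/β'² = 7·352·49/1764 = 616/9.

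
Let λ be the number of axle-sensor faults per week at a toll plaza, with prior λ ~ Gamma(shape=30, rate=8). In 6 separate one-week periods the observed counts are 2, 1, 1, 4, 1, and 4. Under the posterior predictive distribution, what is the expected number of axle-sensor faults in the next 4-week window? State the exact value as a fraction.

86/7

Total count: 2 + 1 + 1 + 4 + 1 + 4 = 13.
Total exposure: 6 weeks.
Posterior: α' = 30 + 13 = 43, β' = 8 + 6 = 14.
Predictive mean over a 4-week window = T·E[λ|data] = 4·43/14 = 86/7.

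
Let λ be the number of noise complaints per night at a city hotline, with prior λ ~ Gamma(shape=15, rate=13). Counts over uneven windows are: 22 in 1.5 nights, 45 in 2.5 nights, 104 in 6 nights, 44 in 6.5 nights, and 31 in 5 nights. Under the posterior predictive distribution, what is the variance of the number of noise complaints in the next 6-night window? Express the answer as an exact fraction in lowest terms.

Total count: 22 + 45 + 104 + 44 + 31 = 246.
Total exposure: 1.5 + 2.5 + 6 + 6.5 + 5 = 21.5 nights.
Gamma(α, β) with Poisson data over total exposure Σt gives posterior Gamma(α+Σx, β+Σt) = Gamma(261, 69/2).
The posterior predictive for a window of length T is Negative Binomial with variance T·α'·(β'+T)/β'² = 6·261·(81/2)/(4761/4) = 28188/529.

28188/529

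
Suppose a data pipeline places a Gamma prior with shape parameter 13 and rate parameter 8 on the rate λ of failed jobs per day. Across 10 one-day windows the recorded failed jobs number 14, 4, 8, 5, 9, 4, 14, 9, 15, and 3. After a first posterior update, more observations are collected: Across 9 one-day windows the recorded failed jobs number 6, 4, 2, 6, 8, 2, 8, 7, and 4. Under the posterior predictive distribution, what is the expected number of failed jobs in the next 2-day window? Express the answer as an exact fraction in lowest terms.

Total count: 14 + 4 + 8 + 5 + 9 + 4 + 14 + 9 + 15 + 3 = 85.
Total exposure: 10 days.
After the first batch: Gamma(13 + 85, 8 + 10) = Gamma(98, 18).
Total count: 6 + 4 + 2 + 6 + 8 + 2 + 8 + 7 + 4 = 47.
Total exposure: 9 days.
After the second batch: Gamma(98 + 47, 18 + 9) = Gamma(145, 27).
Predictive mean over a 2-day window = T·E[λ|data] = 2·145/27 = 290/27.

290/27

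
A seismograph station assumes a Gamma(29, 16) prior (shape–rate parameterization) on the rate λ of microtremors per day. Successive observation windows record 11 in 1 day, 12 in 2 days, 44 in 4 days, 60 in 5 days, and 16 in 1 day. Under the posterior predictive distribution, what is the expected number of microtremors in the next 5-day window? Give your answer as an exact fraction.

860/29

Total count: 11 + 12 + 44 + 60 + 16 = 143.
Total exposure: 1 + 2 + 4 + 5 + 1 = 13 days.
Conjugate update: add total count to the shape and total exposure to the rate, giving Gamma(172, 29).
Predictive mean over a 5-day window = T·E[λ|data] = 5·172/29 = 860/29.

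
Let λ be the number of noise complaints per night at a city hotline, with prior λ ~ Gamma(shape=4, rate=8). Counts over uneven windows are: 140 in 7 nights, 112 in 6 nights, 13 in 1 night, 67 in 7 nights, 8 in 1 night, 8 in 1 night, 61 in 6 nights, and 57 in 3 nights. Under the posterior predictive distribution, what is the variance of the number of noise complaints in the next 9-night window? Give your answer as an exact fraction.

Total count: 140 + 112 + 13 + 67 + 8 + 8 + 61 + 57 = 466.
Total exposure: 7 + 6 + 1 + 7 + 1 + 1 + 6 + 3 = 32 nights.
By Gamma–Poisson conjugacy, the posterior is Gamma(α + Σx, β + Σt) = Gamma(4 + 466, 8 + 32) = Gamma(470, 40).
The posterior predictive for a window of length T is Negative Binomial with variance T·α'·(β'+T)/β'² = 9·470·49/1600 = 20727/160.

20727/160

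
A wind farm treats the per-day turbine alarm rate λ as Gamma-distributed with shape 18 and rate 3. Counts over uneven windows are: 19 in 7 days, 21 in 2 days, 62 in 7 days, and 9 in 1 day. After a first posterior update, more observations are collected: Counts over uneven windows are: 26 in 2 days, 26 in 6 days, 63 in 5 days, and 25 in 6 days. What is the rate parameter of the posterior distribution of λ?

39

Total count: 19 + 21 + 62 + 9 = 111.
Total exposure: 7 + 2 + 7 + 1 = 17 days.
After the first batch: Gamma(18 + 111, 3 + 17) = Gamma(129, 20).
Total count: 26 + 26 + 63 + 25 = 140.
Total exposure: 2 + 6 + 5 + 6 = 19 days.
After the second batch: Gamma(129 + 140, 20 + 19) = Gamma(269, 39).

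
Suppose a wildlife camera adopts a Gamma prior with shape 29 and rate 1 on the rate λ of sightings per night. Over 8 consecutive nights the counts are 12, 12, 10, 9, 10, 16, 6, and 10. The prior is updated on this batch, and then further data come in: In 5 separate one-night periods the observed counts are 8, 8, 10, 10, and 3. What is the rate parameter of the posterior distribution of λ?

14

Total count: 12 + 12 + 10 + 9 + 10 + 16 + 6 + 10 = 85.
Total exposure: 8 nights.
After the first batch: Gamma(29 + 85, 1 + 8) = Gamma(114, 9).
Total count: 8 + 8 + 10 + 10 + 3 = 39.
Total exposure: 5 nights.
After the second batch: Gamma(114 + 39, 9 + 5) = Gamma(153, 14).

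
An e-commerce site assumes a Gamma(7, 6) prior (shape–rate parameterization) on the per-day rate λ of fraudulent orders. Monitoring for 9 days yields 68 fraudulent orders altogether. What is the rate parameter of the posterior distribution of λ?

Total count 68 over total exposure 9 days.
The Gamma prior is conjugate for the Poisson rate, so λ | data ~ Gamma(7+68, 6+9) = Gamma(75, 15).

15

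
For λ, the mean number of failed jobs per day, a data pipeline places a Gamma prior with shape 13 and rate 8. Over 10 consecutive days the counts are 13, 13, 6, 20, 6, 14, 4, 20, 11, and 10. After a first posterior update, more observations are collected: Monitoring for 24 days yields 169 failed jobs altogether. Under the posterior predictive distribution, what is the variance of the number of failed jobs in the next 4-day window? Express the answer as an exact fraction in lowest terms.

Total count: 13 + 13 + 6 + 20 + 6 + 14 + 4 + 20 + 11 + 10 = 117.
Total exposure: 10 days.
After the first batch: Gamma(13 + 117, 8 + 10) = Gamma(130, 18).
Total count 169 over total exposure 24 days.
After the second batch: Gamma(130 + 169, 18 + 24) = Gamma(299, 42).
The posterior predictive for a window of length T is Negative Binomial with variance T·α'·(β'+T)/β'² = 4·299·46/1764 = 13754/441.

13754/441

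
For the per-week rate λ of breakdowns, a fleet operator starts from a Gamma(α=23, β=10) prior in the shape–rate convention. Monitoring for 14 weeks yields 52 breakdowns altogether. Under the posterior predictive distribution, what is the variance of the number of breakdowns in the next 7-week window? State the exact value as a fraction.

5425/192

Total count 52 over total exposure 14 weeks.
By Gamma–Poisson conjugacy, the posterior is Gamma(α + Σx, β + Σt) = Gamma(23 + 52, 10 + 14) = Gamma(75, 24).
The posterior predictive for a window of length T is Negative Binomial with variance T·α'·(β'+T)/β'² = 7·75·31/576 = 5425/192.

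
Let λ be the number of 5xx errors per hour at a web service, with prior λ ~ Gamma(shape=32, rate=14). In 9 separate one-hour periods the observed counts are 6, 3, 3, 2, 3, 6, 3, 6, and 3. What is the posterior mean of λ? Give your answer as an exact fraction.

Total count: 6 + 3 + 3 + 2 + 3 + 6 + 3 + 6 + 3 = 35.
Total exposure: 9 hours.
Conjugate update: add total count to the shape and total exposure to the rate, giving Gamma(67, 23).
Posterior mean = α'/β' = 67/23.

67/23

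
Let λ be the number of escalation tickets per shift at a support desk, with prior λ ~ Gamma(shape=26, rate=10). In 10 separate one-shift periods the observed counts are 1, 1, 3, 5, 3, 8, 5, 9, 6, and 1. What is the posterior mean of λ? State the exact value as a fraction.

Total count: 1 + 1 + 3 + 5 + 3 + 8 + 5 + 9 + 6 + 1 = 42.
Total exposure: 10 shifts.
Conjugate update: add total count to the shape and total exposure to the rate, giving Gamma(68, 20).
Posterior mean = α'/β' = 68/20 = 17/5.

17/5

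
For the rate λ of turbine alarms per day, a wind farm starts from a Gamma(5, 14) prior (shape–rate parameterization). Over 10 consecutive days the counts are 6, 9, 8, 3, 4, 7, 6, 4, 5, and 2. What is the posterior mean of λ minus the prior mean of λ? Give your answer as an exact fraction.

353/168

Total count: 6 + 9 + 8 + 3 + 4 + 7 + 6 + 4 + 5 + 2 = 54.
Total exposure: 10 days.
Gamma(α, β) with Poisson data over total exposure Σt gives posterior Gamma(α+Σx, β+Σt) = Gamma(59, 24).
Posterior mean = 59/24 = 59/24; prior mean = 5/14 = 5/14. Difference = 59/24 − 5/14 = 353/168.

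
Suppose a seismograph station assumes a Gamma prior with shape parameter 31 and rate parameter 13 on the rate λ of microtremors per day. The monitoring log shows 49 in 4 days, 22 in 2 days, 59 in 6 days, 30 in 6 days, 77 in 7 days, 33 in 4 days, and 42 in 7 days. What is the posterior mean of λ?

Total count: 49 + 22 + 59 + 30 + 77 + 33 + 42 = 312.
Total exposure: 4 + 2 + 6 + 6 + 7 + 4 + 7 = 36 days.
By Gamma–Poisson conjugacy, the posterior is Gamma(α + Σx, β + Σt) = Gamma(31 + 312, 13 + 36) = Gamma(343, 49).
Posterior mean = α'/β' = 343/49 = 7.

7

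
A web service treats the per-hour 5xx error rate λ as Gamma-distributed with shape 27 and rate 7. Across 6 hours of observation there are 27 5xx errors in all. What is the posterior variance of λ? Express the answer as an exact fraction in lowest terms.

54/169

Total count 27 over total exposure 6 hours.
Gamma(α, β) with Poisson data over total exposure Σt gives posterior Gamma(α+Σx, β+Σt) = Gamma(54, 13).
Posterior variance = α'/β'² = 54/169.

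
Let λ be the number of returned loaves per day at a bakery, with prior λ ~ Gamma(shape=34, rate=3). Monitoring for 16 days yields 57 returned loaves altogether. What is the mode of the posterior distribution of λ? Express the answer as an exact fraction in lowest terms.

90/19

Total count 57 over total exposure 16 days.
By Gamma–Poisson conjugacy, the posterior is Gamma(α + Σx, β + Σt) = Gamma(34 + 57, 3 + 16) = Gamma(91, 19).
Posterior mode = (α'−1)/β' = 90/19.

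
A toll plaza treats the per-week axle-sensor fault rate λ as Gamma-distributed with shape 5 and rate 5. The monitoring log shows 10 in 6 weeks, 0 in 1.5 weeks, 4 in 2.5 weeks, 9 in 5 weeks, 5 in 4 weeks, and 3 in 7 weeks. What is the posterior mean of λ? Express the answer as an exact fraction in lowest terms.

36/31

Total count: 10 + 0 + 4 + 9 + 5 + 3 = 31.
Total exposure: 6 + 1.5 + 2.5 + 5 + 4 + 7 = 26 weeks.
Gamma(α, β) with Poisson data over total exposure Σt gives posterior Gamma(α+Σx, β+Σt) = Gamma(36, 31).
Posterior mean = α'/β' = 36/31.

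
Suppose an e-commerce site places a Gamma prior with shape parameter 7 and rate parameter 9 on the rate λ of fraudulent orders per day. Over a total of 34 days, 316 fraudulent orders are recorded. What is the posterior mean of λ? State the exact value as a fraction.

Total count 316 over total exposure 34 days.
Gamma(α, β) with Poisson data over total exposure Σt gives posterior Gamma(α+Σx, β+Σt) = Gamma(323, 43).
Posterior mean = α'/β' = 323/43.

323/43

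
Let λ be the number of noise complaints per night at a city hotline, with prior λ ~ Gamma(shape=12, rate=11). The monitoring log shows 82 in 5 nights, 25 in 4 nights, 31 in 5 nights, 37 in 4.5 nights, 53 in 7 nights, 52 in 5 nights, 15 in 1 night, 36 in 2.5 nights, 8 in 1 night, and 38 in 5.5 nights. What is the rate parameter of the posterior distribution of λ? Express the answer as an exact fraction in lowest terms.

103/2

Total count: 82 + 25 + 31 + 37 + 53 + 52 + 15 + 36 + 8 + 38 = 377.
Total exposure: 5 + 4 + 5 + 4.5 + 7 + 5 + 1 + 2.5 + 1 + 5.5 = 40.5 nights.
By Gamma–Poisson conjugacy, the posterior is Gamma(α + Σx, β + Σt) = Gamma(12 + 377, 11 + 40.5) = Gamma(389, 103/2).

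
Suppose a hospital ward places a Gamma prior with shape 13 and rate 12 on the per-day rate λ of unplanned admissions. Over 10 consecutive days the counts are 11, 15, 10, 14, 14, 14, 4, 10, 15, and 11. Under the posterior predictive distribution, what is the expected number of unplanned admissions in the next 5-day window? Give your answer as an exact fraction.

Total count: 11 + 15 + 10 + 14 + 14 + 14 + 4 + 10 + 15 + 11 = 118.
Total exposure: 10 days.
Gamma(α, β) with Poisson data over total exposure Σt gives posterior Gamma(α+Σx, β+Σt) = Gamma(131, 22).
Predictive mean over a 5-day window = T·E[λ|data] = 5·131/22 = 655/22.

655/22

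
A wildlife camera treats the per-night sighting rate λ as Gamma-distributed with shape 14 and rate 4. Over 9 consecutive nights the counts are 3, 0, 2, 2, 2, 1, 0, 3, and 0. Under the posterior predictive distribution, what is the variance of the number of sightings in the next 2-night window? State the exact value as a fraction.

Total count: 3 + 0 + 2 + 2 + 2 + 1 + 0 + 3 + 0 = 13.
Total exposure: 9 nights.
Conjugate update: add total count to the shape and total exposure to the rate, giving Gamma(27, 13).
The posterior predictive for a window of length T is Negative Binomial with variance T·α'·(β'+T)/β'² = 2·27·15/169 = 810/169.

810/169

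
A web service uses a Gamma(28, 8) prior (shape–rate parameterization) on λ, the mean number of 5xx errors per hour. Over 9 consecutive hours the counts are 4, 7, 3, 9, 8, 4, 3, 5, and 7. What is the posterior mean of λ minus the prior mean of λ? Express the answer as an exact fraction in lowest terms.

37/34

Total count: 4 + 7 + 3 + 9 + 8 + 4 + 3 + 5 + 7 = 50.
Total exposure: 9 hours.
Gamma(α, β) with Poisson data over total exposure Σt gives posterior Gamma(α+Σx, β+Σt) = Gamma(78, 17).
Posterior mean = 78/17 = 78/17; prior mean = 28/8 = 7/2. Difference = 78/17 − 7/2 = 37/34.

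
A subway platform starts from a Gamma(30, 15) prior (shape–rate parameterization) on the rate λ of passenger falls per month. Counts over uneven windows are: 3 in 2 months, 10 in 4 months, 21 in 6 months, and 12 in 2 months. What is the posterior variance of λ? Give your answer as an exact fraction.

Total count: 3 + 10 + 21 + 12 = 46.
Total exposure: 2 + 4 + 6 + 2 = 14 months.
Conjugate update: add total count to the shape and total exposure to the rate, giving Gamma(76, 29).
Posterior variance = α'/β'² = 76/841.

76/841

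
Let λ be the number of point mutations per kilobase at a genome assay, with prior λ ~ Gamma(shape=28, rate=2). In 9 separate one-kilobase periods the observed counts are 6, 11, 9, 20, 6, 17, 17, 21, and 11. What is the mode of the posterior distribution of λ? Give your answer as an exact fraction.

Total count: 6 + 11 + 9 + 20 + 6 + 17 + 17 + 21 + 11 = 118.
Total exposure: 9 kilobases.
Gamma(α, β) with Poisson data over total exposure Σt gives posterior Gamma(α+Σx, β+Σt) = Gamma(146, 11).
Posterior mode = (α'−1)/β' = 145/11.

145/11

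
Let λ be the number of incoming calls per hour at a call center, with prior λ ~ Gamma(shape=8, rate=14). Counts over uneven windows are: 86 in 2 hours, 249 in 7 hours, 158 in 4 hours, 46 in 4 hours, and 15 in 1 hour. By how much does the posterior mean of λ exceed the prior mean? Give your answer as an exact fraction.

Total count: 86 + 249 + 158 + 46 + 15 = 554.
Total exposure: 2 + 7 + 4 + 4 + 1 = 18 hours.
Posterior: α' = 8 + 554 = 562, β' = 14 + 18 = 32.
Posterior mean = 562/32 = 281/16; prior mean = 8/14 = 4/7. Difference = 281/16 − 4/7 = 1903/112.

1903/112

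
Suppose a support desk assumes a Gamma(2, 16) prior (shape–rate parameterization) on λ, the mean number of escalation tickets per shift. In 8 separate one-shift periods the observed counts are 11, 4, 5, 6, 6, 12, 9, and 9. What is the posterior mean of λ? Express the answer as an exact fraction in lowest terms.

8/3

Total count: 11 + 4 + 5 + 6 + 6 + 12 + 9 + 9 = 62.
Total exposure: 8 shifts.
Conjugate update: add total count to the shape and total exposure to the rate, giving Gamma(64, 24).
Posterior mean = α'/β' = 64/24 = 8/3.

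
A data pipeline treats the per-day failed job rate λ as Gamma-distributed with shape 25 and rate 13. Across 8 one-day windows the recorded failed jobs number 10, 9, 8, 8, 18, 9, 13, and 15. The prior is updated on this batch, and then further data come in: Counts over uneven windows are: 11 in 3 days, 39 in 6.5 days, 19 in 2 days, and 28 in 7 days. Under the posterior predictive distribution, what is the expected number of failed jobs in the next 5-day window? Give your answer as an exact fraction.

Total count: 10 + 9 + 8 + 8 + 18 + 9 + 13 + 15 = 90.
Total exposure: 8 days.
After the first batch: Gamma(25 + 90, 13 + 8) = Gamma(115, 21).
Total count: 11 + 39 + 19 + 28 = 97.
Total exposure: 3 + 6.5 + 2 + 7 = 18.5 days.
After the second batch: Gamma(115 + 97, 21 + 18.5) = Gamma(212, 79/2).
Predictive mean over a 5-day window = T·E[λ|data] = 5·212/(79/2) = 2120/79.

2120/79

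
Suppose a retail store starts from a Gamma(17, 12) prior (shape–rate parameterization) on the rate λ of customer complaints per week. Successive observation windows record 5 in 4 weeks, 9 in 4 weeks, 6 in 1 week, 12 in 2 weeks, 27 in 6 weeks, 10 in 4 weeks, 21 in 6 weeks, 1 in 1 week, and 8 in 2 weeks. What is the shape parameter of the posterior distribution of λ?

116

Total count: 5 + 9 + 6 + 12 + 27 + 10 + 21 + 1 + 8 = 99.
Total exposure: 4 + 4 + 1 + 2 + 6 + 4 + 6 + 1 + 2 = 30 weeks.
The Gamma prior is conjugate for the Poisson rate, so λ | data ~ Gamma(17+99, 12+30) = Gamma(116, 42).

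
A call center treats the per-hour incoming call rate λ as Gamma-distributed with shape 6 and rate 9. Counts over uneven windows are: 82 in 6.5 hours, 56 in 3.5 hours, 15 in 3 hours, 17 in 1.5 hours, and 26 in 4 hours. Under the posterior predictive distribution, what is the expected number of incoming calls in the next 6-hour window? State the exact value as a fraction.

Total count: 82 + 56 + 15 + 17 + 26 = 196.
Total exposure: 6.5 + 3.5 + 3 + 1.5 + 4 = 18.5 hours.
Posterior: α' = 6 + 196 = 202, β' = 9 + 18.5 = 55/2.
Predictive mean over a 6-hour window = T·E[λ|data] = 6·202/(55/2) = 2424/55.

2424/55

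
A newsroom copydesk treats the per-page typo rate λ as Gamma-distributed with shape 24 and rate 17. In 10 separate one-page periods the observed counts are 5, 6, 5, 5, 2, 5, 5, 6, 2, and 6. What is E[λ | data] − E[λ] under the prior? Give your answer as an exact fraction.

Total count: 5 + 6 + 5 + 5 + 2 + 5 + 5 + 6 + 2 + 6 = 47.
Total exposure: 10 pages.
Conjugate update: add total count to the shape and total exposure to the rate, giving Gamma(71, 27).
Posterior mean = 71/27 = 71/27; prior mean = 24/17 = 24/17. Difference = 71/27 − 24/17 = 559/459.

559/459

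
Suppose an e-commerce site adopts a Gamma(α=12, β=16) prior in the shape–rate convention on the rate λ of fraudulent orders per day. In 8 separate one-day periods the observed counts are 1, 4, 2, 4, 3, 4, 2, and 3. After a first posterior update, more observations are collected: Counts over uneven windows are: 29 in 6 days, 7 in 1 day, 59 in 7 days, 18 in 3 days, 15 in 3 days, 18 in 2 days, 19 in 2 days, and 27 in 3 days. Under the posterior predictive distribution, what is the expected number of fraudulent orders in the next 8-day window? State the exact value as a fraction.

1816/51

Total count: 1 + 4 + 2 + 4 + 3 + 4 + 2 + 3 = 23.
Total exposure: 8 days.
After the first batch: Gamma(12 + 23, 16 + 8) = Gamma(35, 24).
Total count: 29 + 7 + 59 + 18 + 15 + 18 + 19 + 27 = 192.
Total exposure: 6 + 1 + 7 + 3 + 3 + 2 + 2 + 3 = 27 days.
After the second batch: Gamma(35 + 192, 24 + 27) = Gamma(227, 51).
Predictive mean over an 8-day window = T·E[λ|data] = 8·227/51 = 1816/51.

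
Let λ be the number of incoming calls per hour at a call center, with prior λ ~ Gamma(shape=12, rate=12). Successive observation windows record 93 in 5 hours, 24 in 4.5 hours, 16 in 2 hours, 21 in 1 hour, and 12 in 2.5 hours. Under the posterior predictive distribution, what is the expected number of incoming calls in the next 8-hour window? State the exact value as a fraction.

Total count: 93 + 24 + 16 + 21 + 12 = 166.
Total exposure: 5 + 4.5 + 2 + 1 + 2.5 = 15 hours.
Conjugate update: add total count to the shape and total exposure to the rate, giving Gamma(178, 27).
Predictive mean over an 8-hour window = T·E[λ|data] = 8·178/27 = 1424/27.

1424/27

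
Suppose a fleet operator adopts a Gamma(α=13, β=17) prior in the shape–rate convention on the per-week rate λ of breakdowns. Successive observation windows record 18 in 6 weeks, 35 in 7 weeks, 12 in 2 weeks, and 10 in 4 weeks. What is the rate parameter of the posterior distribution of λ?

Total count: 18 + 35 + 12 + 10 = 75.
Total exposure: 6 + 7 + 2 + 4 = 19 weeks.
By Gamma–Poisson conjugacy, the posterior is Gamma(α + Σx, β + Σt) = Gamma(13 + 75, 17 + 19) = Gamma(88, 36).

36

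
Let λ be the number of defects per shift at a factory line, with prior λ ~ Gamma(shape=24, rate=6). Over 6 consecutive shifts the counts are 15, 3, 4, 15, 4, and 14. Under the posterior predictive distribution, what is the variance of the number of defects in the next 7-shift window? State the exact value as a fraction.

10507/144

Total count: 15 + 3 + 4 + 15 + 4 + 14 = 55.
Total exposure: 6 shifts.
Posterior: α' = 24 + 55 = 79, β' = 6 + 6 = 12.
The posterior predictive for a window of length T is Negative Binomial with variance T·α'·(β'+T)/β'² = 7·79·19/144 = 10507/144.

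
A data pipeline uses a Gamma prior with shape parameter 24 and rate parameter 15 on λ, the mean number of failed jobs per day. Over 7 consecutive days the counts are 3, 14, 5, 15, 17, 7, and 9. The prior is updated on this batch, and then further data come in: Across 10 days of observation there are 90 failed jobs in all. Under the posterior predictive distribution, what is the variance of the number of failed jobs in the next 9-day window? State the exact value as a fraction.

Total count: 3 + 14 + 5 + 15 + 17 + 7 + 9 = 70.
Total exposure: 7 days.
After the first batch: Gamma(24 + 70, 15 + 7) = Gamma(94, 22).
Total count 90 over total exposure 10 days.
After the second batch: Gamma(94 + 90, 22 + 10) = Gamma(184, 32).
The posterior predictive for a window of length T is Negative Binomial with variance T·α'·(β'+T)/β'² = 9·184·41/1024 = 8487/128.

8487/128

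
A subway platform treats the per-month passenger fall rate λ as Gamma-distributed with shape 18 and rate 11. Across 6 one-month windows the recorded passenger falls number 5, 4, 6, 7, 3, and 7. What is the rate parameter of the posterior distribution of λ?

17

Total count: 5 + 4 + 6 + 7 + 3 + 7 = 32.
Total exposure: 6 months.
Conjugate update: add total count to the shape and total exposure to the rate, giving Gamma(50, 17).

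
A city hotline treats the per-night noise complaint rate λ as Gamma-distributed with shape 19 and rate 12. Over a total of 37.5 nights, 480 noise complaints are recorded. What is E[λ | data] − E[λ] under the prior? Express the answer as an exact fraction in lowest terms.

3365/396

Total count 480 over total exposure 37.5 nights.
Conjugate update: add total count to the shape and total exposure to the rate, giving Gamma(499, 99/2).
Posterior mean = 499/(99/2) = 998/99; prior mean = 19/12 = 19/12. Difference = 998/99 − 19/12 = 3365/396.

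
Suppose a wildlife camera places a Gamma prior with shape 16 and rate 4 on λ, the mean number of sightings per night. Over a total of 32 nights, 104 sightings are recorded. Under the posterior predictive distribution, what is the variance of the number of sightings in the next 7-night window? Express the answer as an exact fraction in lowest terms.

1505/54

Total count 104 over total exposure 32 nights.
Conjugate update: add total count to the shape and total exposure to the rate, giving Gamma(120, 36).
The posterior predictive for a window of length T is Negative Binomial with variance T·α'·(β'+T)/β'² = 7·120·43/1296 = 1505/54.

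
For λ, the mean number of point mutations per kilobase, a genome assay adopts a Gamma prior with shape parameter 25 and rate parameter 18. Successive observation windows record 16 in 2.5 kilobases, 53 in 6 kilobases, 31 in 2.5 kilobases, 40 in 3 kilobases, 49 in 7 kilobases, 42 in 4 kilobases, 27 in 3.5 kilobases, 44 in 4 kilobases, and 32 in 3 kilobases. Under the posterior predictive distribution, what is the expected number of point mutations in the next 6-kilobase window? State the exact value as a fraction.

Total count: 16 + 53 + 31 + 40 + 49 + 42 + 27 + 44 + 32 = 334.
Total exposure: 2.5 + 6 + 2.5 + 3 + 7 + 4 + 3.5 + 4 + 3 = 35.5 kilobases.
The Gamma prior is conjugate for the Poisson rate, so λ | data ~ Gamma(25+334, 18+35.5) = Gamma(359, 107/2).
Predictive mean over a 6-kilobase window = T·E[λ|data] = 6·359/(107/2) = 4308/107.

4308/107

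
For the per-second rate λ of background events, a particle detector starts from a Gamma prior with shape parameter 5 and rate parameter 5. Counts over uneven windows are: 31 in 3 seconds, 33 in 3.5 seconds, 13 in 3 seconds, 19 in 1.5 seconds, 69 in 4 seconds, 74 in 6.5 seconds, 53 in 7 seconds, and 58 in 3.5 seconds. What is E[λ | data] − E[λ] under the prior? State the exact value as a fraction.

318/37

Total count: 31 + 33 + 13 + 19 + 69 + 74 + 53 + 58 = 350.
Total exposure: 3 + 3.5 + 3 + 1.5 + 4 + 6.5 + 7 + 3.5 = 32 seconds.
Conjugate update: add total count to the shape and total exposure to the rate, giving Gamma(355, 37).
Posterior mean = 355/37 = 355/37; prior mean = 5/5 = 1. Difference = 355/37 − 1 = 318/37.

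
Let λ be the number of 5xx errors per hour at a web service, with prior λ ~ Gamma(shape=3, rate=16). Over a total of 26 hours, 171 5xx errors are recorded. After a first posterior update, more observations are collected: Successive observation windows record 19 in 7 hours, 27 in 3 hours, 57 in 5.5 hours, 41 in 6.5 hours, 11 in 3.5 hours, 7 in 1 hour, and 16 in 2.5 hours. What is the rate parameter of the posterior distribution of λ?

Total count 171 over total exposure 26 hours.
After the first batch: Gamma(3 + 171, 16 + 26) = Gamma(174, 42).
Total count: 19 + 27 + 57 + 41 + 11 + 7 + 16 = 178.
Total exposure: 7 + 3 + 5.5 + 6.5 + 3.5 + 1 + 2.5 = 29 hours.
After the second batch: Gamma(174 + 178, 42 + 29) = Gamma(352, 71).

71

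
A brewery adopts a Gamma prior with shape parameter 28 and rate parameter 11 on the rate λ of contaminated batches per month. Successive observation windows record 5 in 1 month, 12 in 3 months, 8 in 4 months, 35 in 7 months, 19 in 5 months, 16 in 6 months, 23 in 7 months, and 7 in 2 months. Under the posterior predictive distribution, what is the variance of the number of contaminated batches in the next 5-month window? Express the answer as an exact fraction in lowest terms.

39015/2116

Total count: 5 + 12 + 8 + 35 + 19 + 16 + 23 + 7 = 125.
Total exposure: 1 + 3 + 4 + 7 + 5 + 6 + 7 + 2 = 35 months.
Posterior: α' = 28 + 125 = 153, β' = 11 + 35 = 46.
The posterior predictive for a window of length T is Negative Binomial with variance T·α'·(β'+T)/β'² = 5·153·51/2116 = 39015/2116.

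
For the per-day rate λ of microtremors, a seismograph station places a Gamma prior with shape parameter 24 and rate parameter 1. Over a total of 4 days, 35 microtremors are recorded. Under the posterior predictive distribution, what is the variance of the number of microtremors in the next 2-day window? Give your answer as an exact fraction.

Total count 35 over total exposure 4 days.
Gamma(α, β) with Poisson data over total exposure Σt gives posterior Gamma(α+Σx, β+Σt) = Gamma(59, 5).
The posterior predictive for a window of length T is Negative Binomial with variance T·α'·(β'+T)/β'² = 2·59·7/25 = 826/25.

826/25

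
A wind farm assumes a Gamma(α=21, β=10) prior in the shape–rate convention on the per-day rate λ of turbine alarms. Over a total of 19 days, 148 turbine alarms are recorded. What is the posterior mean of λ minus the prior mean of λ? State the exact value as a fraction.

1081/290

Total count 148 over total exposure 19 days.
The Gamma prior is conjugate for the Poisson rate, so λ | data ~ Gamma(21+148, 10+19) = Gamma(169, 29).
Posterior mean = 169/29 = 169/29; prior mean = 21/10 = 21/10. Difference = 169/29 − 21/10 = 1081/290.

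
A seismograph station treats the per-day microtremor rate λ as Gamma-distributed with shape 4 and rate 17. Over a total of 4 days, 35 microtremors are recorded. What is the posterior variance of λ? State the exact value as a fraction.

Total count 35 over total exposure 4 days.
The Gamma prior is conjugate for the Poisson rate, so λ | data ~ Gamma(4+35, 17+4) = Gamma(39, 21).
Posterior variance = α'/β'² = 39/441 = 13/147.

13/147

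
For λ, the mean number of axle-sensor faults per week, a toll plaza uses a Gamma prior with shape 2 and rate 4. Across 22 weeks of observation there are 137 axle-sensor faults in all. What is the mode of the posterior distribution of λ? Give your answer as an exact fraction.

69/13

Total count 137 over total exposure 22 weeks.
By Gamma–Poisson conjugacy, the posterior is Gamma(α + Σx, β + Σt) = Gamma(2 + 137, 4 + 22) = Gamma(139, 26).
Posterior mode = (α'−1)/β' = 138/26 = 69/13.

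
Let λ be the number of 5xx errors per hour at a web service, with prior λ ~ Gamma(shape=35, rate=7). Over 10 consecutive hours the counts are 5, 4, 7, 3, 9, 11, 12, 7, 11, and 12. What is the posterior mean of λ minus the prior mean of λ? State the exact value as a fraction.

31/17

Total count: 5 + 4 + 7 + 3 + 9 + 11 + 12 + 7 + 11 + 12 = 81.
Total exposure: 10 hours.
By Gamma–Poisson conjugacy, the posterior is Gamma(α + Σx, β + Σt) = Gamma(35 + 81, 7 + 10) = Gamma(116, 17).
Posterior mean = 116/17 = 116/17; prior mean = 35/7 = 5. Difference = 116/17 − 5 = 31/17.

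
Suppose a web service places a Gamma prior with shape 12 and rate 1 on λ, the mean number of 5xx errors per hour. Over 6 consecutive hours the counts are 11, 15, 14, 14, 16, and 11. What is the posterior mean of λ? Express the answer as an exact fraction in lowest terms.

Total count: 11 + 15 + 14 + 14 + 16 + 11 = 81.
Total exposure: 6 hours.
Posterior: α' = 12 + 81 = 93, β' = 1 + 6 = 7.
Posterior mean = α'/β' = 93/7.

93/7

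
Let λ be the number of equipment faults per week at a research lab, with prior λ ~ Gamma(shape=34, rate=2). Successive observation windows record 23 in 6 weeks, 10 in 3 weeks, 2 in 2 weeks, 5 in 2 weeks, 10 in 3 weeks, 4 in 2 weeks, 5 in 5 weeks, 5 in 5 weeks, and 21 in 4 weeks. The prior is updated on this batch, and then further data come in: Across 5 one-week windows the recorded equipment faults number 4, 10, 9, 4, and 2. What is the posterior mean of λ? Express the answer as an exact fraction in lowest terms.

148/39

Total count: 23 + 10 + 2 + 5 + 10 + 4 + 5 + 5 + 21 = 85.
Total exposure: 6 + 3 + 2 + 2 + 3 + 2 + 5 + 5 + 4 = 32 weeks.
After the first batch: Gamma(34 + 85, 2 + 32) = Gamma(119, 34).
Total count: 4 + 10 + 9 + 4 + 2 = 29.
Total exposure: 5 weeks.
After the second batch: Gamma(119 + 29, 34 + 5) = Gamma(148, 39).
Posterior mean = α'/β' = 148/39.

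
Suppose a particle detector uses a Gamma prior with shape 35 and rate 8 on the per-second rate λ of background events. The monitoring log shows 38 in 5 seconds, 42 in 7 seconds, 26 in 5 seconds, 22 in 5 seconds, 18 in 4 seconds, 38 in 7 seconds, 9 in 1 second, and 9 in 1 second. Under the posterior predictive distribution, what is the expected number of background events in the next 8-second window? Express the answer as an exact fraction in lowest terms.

Total count: 38 + 42 + 26 + 22 + 18 + 38 + 9 + 9 = 202.
Total exposure: 5 + 7 + 5 + 5 + 4 + 7 + 1 + 1 = 35 seconds.
The Gamma prior is conjugate for the Poisson rate, so λ | data ~ Gamma(35+202, 8+35) = Gamma(237, 43).
Predictive mean over an 8-second window = T·E[λ|data] = 8·237/43 = 1896/43.

1896/43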